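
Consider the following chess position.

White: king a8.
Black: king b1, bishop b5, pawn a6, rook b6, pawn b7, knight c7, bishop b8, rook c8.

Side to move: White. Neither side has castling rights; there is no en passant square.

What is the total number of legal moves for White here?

White to move; king on a8.
In check: yes, from the black knight on c7.
Legal moves: none.
Count: 0.

0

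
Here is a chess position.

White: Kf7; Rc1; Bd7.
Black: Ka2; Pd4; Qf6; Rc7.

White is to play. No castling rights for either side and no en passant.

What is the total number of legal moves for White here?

White to move; king on f7.
In check: yes, from the black queen on f6.
Legal moves: Kg8, Ke8, Kxf6.
Count: 3.

3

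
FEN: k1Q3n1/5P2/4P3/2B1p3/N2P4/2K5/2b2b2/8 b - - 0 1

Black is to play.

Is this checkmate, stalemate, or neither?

checkmate

Black to move; black king on a8.
In check: yes, from the white queen on c8.
King squares — a7: attacked by Bc5; b7: attacked by Qc8; b8: attacked by Qc8.
Legal moves for Black: none.
In check with no legal moves → checkmate.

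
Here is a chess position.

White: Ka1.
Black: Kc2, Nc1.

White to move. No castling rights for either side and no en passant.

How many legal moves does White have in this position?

White to move; king on a1.
In check: no.
Legal moves: none.
Count: 0.

0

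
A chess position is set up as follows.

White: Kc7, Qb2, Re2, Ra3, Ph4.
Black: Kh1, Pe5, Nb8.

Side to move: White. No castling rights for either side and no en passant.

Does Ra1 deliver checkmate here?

yes

After Ra1: black king on h1; in check: yes, from the white rook on a1.
King squares — g1: attacked by Ra1; g2: attacked by Re2; h2: attacked by Re2.
Black has no legal moves → checkmate.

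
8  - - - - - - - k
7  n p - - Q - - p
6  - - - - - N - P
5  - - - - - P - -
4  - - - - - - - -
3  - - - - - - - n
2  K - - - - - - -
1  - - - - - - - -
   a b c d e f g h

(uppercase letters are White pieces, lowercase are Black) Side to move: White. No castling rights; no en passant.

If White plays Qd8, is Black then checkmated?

yes

After Qd8: black king on h8; in check: yes, from the white queen on d8.
King squares — g7: attacked by Ph6; h7: own pawn; g8: attacked by Nf6.
Black has no legal moves → checkmate.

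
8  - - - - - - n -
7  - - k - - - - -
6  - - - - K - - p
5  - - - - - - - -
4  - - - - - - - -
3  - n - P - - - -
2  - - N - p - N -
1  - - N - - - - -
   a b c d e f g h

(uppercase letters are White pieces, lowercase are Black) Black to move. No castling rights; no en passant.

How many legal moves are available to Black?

Black to move; king on c7.
In check: no.
Legal moves: Ne7, Nf6, Kd8, Kc8, Kb8, Kb7, Kc6, Kb6, Nc5+, Na5, Nd4+, Nd2, Nxc1, Na1, h5, e1=Q+, e1=R+, e1=B, e1=N.
Count: 19.

19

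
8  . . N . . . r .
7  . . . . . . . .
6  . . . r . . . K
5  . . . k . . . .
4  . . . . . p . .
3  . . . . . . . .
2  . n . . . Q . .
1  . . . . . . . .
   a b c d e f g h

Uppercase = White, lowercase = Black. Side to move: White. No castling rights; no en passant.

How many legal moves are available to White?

3

White to move; king on h6.
In check: yes, from the black rook on d6.
Legal moves: Kh7, Kh5, Nxd6.
Count: 3.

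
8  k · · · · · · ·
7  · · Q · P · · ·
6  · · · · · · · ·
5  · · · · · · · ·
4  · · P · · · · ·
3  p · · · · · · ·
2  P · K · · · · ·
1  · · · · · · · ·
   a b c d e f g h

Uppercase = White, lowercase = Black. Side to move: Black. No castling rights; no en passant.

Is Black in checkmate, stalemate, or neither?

Black to move; black king on a8.
In check: no.
King squares — a7: attacked by Qc7; b7: attacked by Qc7; b8: attacked by Qc7.
Legal moves for Black: none.
Not in check and no legal moves → stalemate.

stalemate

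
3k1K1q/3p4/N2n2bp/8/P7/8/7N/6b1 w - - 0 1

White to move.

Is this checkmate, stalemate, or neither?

checkmate

White to move; white king on f8.
In check: yes, from the black queen on h8.
King squares — e7: attacked by Kd8; f7: attacked by Nd6; g7: attacked by Qh8; e8: attacked by Nd6; g8: attacked by Qh8.
Legal moves for White: none.
In check with no legal moves → checkmate.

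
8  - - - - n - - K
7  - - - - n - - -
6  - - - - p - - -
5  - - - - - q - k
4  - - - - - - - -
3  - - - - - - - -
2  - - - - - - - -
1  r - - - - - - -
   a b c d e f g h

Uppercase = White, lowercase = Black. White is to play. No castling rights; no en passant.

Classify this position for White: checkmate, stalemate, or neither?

White to move; white king on h8.
In check: no.
King squares — g7: attacked by Ne8; h7: attacked by Qf5; g8: attacked by Ne7.
Legal moves for White: none.
Not in check and no legal moves → stalemate.

stalemate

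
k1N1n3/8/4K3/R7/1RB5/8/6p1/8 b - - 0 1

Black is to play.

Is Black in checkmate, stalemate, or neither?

checkmate

Black to move; black king on a8.
In check: yes, from the white rook on a5.
King squares — a7: attacked by Ra5; b7: attacked by Rb4; b8: attacked by Rb4.
Legal moves for Black: none.
In check with no legal moves → checkmate.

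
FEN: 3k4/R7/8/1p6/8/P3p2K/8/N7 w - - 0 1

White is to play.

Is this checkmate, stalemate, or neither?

neither

White to move; white king on h3.
In check: no.
Legal moves for White include: Ra8+, Rh7, Rg7, Rf7, Re7, Rd7+, Rc7, Rb7, Ra6, Ra5, Ra4, Kh4, Kg4, Kg3, Kh2, Kg2, Nb3, Nc2, ... (list truncated; more exist).
White has legal moves and is not in check → neither.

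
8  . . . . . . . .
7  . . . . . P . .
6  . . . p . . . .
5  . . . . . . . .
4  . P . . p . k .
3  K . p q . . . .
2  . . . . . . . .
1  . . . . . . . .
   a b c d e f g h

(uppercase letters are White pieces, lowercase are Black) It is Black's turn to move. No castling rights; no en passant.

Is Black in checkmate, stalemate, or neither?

Black to move; black king on g4.
In check: no.
Legal moves for Black include: Kh5, Kg5, Kf5, Kh4, Kf4, Kh3, Kg3, Kf3, Qa6+, Qd5, Qb5, Qd4, Qc4, Qh3, Qg3, Qf3, Qe3, Qe2, ... (list truncated; more exist).
Black has legal moves and is not in check → neither.

neither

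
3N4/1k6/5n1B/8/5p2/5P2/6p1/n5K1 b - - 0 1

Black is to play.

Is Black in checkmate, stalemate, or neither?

neither

Black to move; black king on b7.
In check: yes, from the white knight on d8.
Legal moves for Black: Kc8, Kb8, Ka8, Kc7, Ka7, Kb6, Ka6.
Black is in check but has 7 legal moves → neither.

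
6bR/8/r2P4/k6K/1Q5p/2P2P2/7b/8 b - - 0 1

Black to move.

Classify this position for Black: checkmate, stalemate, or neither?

checkmate

Black to move; black king on a5.
In check: yes, from the white queen on b4.
King squares — a4: attacked by Qb4; b4: attacked by Pc3; b5: attacked by Qb4; a6: own rook; b6: attacked by Qb4.
Legal moves for Black: none.
In check with no legal moves → checkmate.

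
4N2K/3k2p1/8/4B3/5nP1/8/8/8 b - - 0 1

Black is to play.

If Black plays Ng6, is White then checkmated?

After Ng6: white king on h8; in check: yes, from the black knight on g6.
White has 3 legal replies: Kg8, Kh7, Kxg7.
In check but a legal move exists → not checkmate.

no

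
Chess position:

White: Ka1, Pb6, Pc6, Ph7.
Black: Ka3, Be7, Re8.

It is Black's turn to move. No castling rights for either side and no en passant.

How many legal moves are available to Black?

Black to move; king on a3.
In check: no.
Legal moves: Rh8, Rg8, Rf8, Rd8, Rc8, Rb8, Ra8, Bf8, Bd8, Bf6+, Bd6, Bg5, Bc5, Bh4, Bb4, Kb4, Ka4, Kb3.
Count: 18.

18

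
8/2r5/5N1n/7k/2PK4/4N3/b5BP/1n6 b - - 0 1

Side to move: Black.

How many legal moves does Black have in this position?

Black to move; king on h5.
In check: yes, from the white knight on f6.
Legal moves: Kg6, Kg5, Kh4.
Count: 3.

3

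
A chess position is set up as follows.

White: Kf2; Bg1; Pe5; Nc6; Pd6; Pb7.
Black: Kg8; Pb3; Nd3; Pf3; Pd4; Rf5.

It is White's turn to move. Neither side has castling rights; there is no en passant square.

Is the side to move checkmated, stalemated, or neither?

White to move; white king on f2.
In check: yes, from the black knight on d3.
King squares — e1: attacked by Nd3; f1: available; g1: own bishop; e2: attacked by Pf3; g2: attacked by Pf3; e3: attacked by Pd4; f3: attacked by Rf5; g3: available.
Legal moves for White: Kg3, Kf1.
White is in check but has 2 legal moves → neither.

neither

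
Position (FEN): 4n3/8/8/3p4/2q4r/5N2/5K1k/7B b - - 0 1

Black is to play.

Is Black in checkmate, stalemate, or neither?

neither

Black to move; black king on h2.
In check: yes, from the white knight on f3.
Legal moves for Black: Kh3, Kxh1.
Black is in check but has 2 legal moves → neither.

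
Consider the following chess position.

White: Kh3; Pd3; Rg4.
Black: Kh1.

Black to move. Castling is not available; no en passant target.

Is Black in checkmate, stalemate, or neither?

Black to move; black king on h1.
In check: no.
King squares — g1: attacked by Rg4; g2: attacked by Kh3; h2: attacked by Kh3.
Legal moves for Black: none.
Not in check and no legal moves → stalemate.

stalemate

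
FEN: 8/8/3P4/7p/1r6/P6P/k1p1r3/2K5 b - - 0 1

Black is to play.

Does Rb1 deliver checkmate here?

After Rb1: white king on c1; in check: yes, from the black rook on b1.
King squares — b1: attacked by Ka2; d1: attacked by Rb1; b2: attacked by Rb1; c2: attacked by Re2; d2: attacked by Re2.
White has no legal moves → checkmate.

yes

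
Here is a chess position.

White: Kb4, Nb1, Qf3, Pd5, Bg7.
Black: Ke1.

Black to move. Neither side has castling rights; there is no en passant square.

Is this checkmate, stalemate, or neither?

Black to move; black king on e1.
In check: no.
King squares — d1: attacked by Qf3; f1: attacked by Qf3; d2: attacked by Nb1; e2: attacked by Qf3; f2: attacked by Qf3.
Legal moves for Black: none.
Not in check and no legal moves → stalemate.

stalemate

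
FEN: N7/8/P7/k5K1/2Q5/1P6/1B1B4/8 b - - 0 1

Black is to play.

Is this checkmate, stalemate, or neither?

checkmate

Black to move; black king on a5.
In check: yes, from the white bishop on d2.
King squares — a4: attacked by Pb3; b4: attacked by Bd2; b5: attacked by Qc4; a6: attacked by Qc4; b6: attacked by Na8.
Legal moves for Black: none.
In check with no legal moves → checkmate.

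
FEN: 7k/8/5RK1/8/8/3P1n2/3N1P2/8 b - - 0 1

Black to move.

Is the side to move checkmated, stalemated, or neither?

neither

Black to move; black king on h8.
In check: no.
Legal moves for Black: Kg8, Ng5, Ne5+, Nh4+, Nd4, Nh2, Nxd2, Ng1, Ne1.
Black has 9 legal moves and is not in check → neither.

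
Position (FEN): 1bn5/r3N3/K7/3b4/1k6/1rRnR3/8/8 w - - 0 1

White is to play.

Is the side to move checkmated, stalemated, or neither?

checkmate

White to move; white king on a6.
In check: yes, from the black rook on a7.
King squares — a5: attacked by Kb4; b5: attacked by Kb4; b6: attacked by Nc8; a7: attacked by Bb8; b7: attacked by Bd5.
Legal moves for White: none.
In check with no legal moves → checkmate.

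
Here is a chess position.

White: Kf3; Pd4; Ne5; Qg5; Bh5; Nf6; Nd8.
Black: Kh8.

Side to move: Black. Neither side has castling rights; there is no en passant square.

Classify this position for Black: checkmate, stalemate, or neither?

Black to move; black king on h8.
In check: no.
King squares — g7: attacked by Qg5; h7: attacked by Nf6; g8: attacked by Qg5.
Legal moves for Black: none.
Not in check and no legal moves → stalemate.

stalemate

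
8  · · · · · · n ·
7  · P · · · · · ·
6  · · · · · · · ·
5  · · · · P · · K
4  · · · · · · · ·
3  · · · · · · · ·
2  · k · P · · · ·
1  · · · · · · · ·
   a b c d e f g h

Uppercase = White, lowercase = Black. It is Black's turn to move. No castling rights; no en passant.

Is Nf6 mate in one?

After Nf6: white king on h5; in check: yes, from the black knight on f6.
White has 5 legal replies: Kh6, Kg6, Kg5, Kh4, exf6.
In check but a legal move exists → not checkmate.

no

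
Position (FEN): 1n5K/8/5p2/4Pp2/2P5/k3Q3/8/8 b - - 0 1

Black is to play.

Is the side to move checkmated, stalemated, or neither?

Black to move; black king on a3.
In check: yes, from the white queen on e3.
King squares — a2: available; b2: available; b3: attacked by Qe3; a4: available; b4: available.
Legal moves for Black: Kb4, Ka4, Kb2, Ka2.
Black is in check but has 4 legal moves → neither.

neither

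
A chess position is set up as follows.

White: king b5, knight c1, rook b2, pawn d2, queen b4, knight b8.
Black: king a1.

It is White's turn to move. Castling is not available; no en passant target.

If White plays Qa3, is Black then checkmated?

After Qa3: black king on a1; in check: yes, from the white queen on a3.
King squares — b1: attacked by Rb2; a2: attacked by Nc1; b2: attacked by Qa3.
Black has no legal moves → checkmate.

yes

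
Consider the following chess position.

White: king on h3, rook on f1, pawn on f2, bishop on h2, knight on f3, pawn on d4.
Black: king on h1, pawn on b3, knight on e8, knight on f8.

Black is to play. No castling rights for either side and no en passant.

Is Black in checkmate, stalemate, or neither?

Black to move; black king on h1.
In check: yes, from the white rook on f1.
King squares — g1: attacked by Rf1; g2: attacked by Kh3; h2: attacked by Nf3.
Legal moves for Black: none.
In check with no legal moves → checkmate.

checkmate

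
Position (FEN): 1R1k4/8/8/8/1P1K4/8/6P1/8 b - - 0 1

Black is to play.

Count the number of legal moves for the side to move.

3

Black to move; king on d8.
In check: yes, from the white rook on b8.
Legal moves: Ke7, Kd7, Kc7.
Count: 3.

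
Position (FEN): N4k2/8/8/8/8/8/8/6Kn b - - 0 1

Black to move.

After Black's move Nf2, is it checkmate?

no

After Nf2: white king on g1; in check: no.
White is not in check, so this cannot be checkmate.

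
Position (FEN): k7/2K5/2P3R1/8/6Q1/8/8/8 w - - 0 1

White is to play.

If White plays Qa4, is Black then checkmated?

After Qa4: black king on a8; in check: yes, from the white queen on a4.
King squares — a7: attacked by Qa4; b7: attacked by Pc6; b8: attacked by Kc7.
Black has no legal moves → checkmate.

yes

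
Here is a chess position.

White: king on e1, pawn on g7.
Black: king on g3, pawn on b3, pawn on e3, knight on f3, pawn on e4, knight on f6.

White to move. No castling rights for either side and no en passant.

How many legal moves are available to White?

3

White to move; king on e1.
In check: yes, from the black knight on f3.
Legal moves: Ke2, Kf1, Kd1.
Count: 3.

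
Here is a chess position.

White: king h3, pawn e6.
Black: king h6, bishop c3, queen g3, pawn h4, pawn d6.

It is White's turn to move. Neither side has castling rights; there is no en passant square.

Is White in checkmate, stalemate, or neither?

White to move; white king on h3.
In check: yes, from the black queen on g3.
King squares — g2: attacked by Qg3; h2: attacked by Qg3; g3: attacked by Ph4; g4: attacked by Qg3; h4: attacked by Qg3.
Legal moves for White: none.
In check with no legal moves → checkmate.

checkmate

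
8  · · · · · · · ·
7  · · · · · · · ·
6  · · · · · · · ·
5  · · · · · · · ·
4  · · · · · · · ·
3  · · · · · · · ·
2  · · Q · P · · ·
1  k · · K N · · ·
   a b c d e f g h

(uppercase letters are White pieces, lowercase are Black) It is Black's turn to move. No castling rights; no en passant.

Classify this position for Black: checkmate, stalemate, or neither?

stalemate

Black to move; black king on a1.
In check: no.
King squares — b1: attacked by Qc2; a2: attacked by Qc2; b2: attacked by Qc2.
Legal moves for Black: none.
Not in check and no legal moves → stalemate.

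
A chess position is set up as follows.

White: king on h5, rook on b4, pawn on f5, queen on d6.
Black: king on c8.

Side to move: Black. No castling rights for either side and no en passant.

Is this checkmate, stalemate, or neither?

stalemate

Black to move; black king on c8.
In check: no.
King squares — b7: attacked by Rb4; c7: attacked by Qd6; d7: attacked by Qd6; b8: attacked by Rb4; d8: attacked by Qd6.
Legal moves for Black: none.
Not in check and no legal moves → stalemate.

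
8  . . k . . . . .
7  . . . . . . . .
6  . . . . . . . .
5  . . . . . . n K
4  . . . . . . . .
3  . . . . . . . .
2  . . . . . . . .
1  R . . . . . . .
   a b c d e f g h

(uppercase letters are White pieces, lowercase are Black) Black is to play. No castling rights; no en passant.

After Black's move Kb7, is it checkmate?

After Kb7: white king on h5; in check: no.
White is not in check, so this cannot be checkmate.

no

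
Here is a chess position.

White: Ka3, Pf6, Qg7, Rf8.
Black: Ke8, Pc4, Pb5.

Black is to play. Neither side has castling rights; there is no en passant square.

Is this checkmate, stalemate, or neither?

Black to move; black king on e8.
In check: yes, from the white rook on f8.
King squares — d7: attacked by Qg7; e7: attacked by Pf6; f7: attacked by Qg7; d8: attacked by Rf8; f8: attacked by Qg7.
Legal moves for Black: none.
In check with no legal moves → checkmate.

checkmate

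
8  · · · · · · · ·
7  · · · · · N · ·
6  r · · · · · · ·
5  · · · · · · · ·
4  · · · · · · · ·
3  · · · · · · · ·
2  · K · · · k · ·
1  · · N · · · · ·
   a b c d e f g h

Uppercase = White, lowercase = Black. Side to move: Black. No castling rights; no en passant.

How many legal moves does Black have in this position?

21

Black to move; king on f2.
In check: no.
Legal moves: Ra8, Ra7, Rh6, Rg6, Rf6, Re6, Rd6, Rc6, Rb6+, Ra5, Ra4, Ra3, Ra2+, Ra1, Kg3, Kf3, Ke3, Kg2, Kg1, Kf1, Ke1.
Count: 21.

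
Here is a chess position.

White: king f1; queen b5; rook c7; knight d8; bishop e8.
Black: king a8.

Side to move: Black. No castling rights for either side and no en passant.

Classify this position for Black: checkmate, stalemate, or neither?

stalemate

Black to move; black king on a8.
In check: no.
King squares — a7: attacked by Rc7; b7: attacked by Qb5; b8: attacked by Qb5.
Legal moves for Black: none.
Not in check and no legal moves → stalemate.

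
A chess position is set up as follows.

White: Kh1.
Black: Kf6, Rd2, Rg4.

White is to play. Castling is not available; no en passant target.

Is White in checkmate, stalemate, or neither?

White to move; white king on h1.
In check: no.
King squares — g1: attacked by Rg4; g2: attacked by Rd2; h2: attacked by Rd2.
Legal moves for White: none.
Not in check and no legal moves → stalemate.

stalemate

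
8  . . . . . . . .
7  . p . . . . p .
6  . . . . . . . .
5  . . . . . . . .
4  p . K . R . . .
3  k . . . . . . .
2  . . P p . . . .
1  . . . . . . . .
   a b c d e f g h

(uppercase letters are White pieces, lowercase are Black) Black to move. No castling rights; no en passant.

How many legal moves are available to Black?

Black to move; king on a3.
In check: no.
Legal moves: Kb2, Ka2, g6, b6, d1=Q, d1=R, d1=B, d1=N, g5, b5+.
Count: 10.

10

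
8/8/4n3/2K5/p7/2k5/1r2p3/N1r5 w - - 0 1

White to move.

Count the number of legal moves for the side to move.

White to move; king on c5.
In check: yes, from the black knight on e6.
Legal moves: Kd6, Kc6, Kd5.
Count: 3.

3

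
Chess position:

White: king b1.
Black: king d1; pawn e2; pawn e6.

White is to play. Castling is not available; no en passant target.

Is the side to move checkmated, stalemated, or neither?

neither

White to move; white king on b1.
In check: no.
Legal moves for White: Kb2, Ka2, Ka1.
White has 3 legal moves and is not in check → neither.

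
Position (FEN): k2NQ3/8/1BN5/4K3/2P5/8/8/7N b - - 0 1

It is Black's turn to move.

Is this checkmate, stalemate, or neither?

stalemate

Black to move; black king on a8.
In check: no.
King squares — a7: attacked by Bb6; b7: attacked by Nd8; b8: attacked by Nc6.
Legal moves for Black: none.
Not in check and no legal moves → stalemate.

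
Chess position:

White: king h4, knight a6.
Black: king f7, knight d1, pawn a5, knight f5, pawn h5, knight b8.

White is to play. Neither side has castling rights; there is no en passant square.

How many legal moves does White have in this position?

3

White to move; king on h4.
In check: yes, from the black knight on f5.
Legal moves: Kxh5, Kg5, Kh3.
Count: 3.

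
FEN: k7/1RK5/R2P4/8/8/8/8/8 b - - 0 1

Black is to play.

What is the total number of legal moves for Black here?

0

Black to move; king on a8.
In check: yes, from the white rook on a6.
Legal moves: none.
Count: 0.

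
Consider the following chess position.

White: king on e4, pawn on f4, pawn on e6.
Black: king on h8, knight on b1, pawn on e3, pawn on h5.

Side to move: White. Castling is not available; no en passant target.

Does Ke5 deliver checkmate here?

After Ke5: black king on h8; in check: no.
Black is not in check, so this cannot be checkmate.

no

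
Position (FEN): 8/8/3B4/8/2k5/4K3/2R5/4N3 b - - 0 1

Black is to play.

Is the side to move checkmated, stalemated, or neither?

Black to move; black king on c4.
In check: yes, from the white rook on c2.
King squares — b3: available; c3: attacked by Rc2; d3: attacked by Ne1; b4: attacked by Bd6; d4: attacked by Ke3; b5: available; c5: attacked by Rc2; d5: available.
Legal moves for Black: Kd5, Kb5, Kb3.
Black is in check but has 3 legal moves → neither.

neither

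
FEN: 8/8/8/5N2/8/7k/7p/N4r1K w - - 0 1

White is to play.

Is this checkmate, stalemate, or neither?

White to move; white king on h1.
In check: yes, from the black rook on f1.
King squares — g1: attacked by Rf1; g2: attacked by Kh3; h2: attacked by Kh3.
Legal moves for White: none.
In check with no legal moves → checkmate.

checkmate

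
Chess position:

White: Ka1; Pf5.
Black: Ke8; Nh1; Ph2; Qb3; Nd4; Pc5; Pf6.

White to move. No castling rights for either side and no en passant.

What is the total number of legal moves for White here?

0

White to move; king on a1.
In check: no.
Legal moves: none.
Count: 0.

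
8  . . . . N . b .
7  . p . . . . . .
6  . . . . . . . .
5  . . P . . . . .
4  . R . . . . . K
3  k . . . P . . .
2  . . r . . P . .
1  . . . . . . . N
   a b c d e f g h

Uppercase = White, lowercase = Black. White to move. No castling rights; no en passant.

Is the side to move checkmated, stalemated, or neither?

neither

White to move; white king on h4.
In check: no.
Legal moves for White include: Ng7, Nc7, Nf6, Nd6, Kh5, Kg5, Kg4, Kh3, Kg3, Rxb7, Rb6, Rb5, Rg4, Rf4, Re4, Rd4, Rc4, Ra4+, ... (list truncated; more exist).
White has legal moves and is not in check → neither.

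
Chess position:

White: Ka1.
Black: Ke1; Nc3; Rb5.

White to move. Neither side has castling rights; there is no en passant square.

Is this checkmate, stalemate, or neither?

stalemate

White to move; white king on a1.
In check: no.
King squares — b1: attacked by Nc3; a2: attacked by Nc3; b2: attacked by Rb5.
Legal moves for White: none.
Not in check and no legal moves → stalemate.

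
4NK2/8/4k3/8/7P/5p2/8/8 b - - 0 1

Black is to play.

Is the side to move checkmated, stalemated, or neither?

neither

Black to move; black king on e6.
In check: no.
Legal moves for Black: Kd7, Kf5, Ke5, Kd5, f2.
Black has 5 legal moves and is not in check → neither.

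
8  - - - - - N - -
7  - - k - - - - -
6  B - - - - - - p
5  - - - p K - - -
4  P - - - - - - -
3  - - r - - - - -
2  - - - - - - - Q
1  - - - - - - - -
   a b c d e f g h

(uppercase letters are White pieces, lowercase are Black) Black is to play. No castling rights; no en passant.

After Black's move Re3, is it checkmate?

no

After Re3: white king on e5; in check: yes, from the black rook on e3.
White has 5 legal replies: Kf6+, Kf5+, Kxd5+, Kf4, Kd4+.
In check but a legal move exists → not checkmate.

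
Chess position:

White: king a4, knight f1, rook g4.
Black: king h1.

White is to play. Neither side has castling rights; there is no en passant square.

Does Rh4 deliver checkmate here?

After Rh4: black king on h1; in check: yes, from the white rook on h4.
Black has 2 legal replies: Kg2, Kg1.
In check but a legal move exists → not checkmate.

no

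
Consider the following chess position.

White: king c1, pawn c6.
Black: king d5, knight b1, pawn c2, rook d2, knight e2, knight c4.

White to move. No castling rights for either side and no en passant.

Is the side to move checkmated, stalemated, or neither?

checkmate

White to move; white king on c1.
In check: yes, from the black knight on e2.
King squares — b1: attacked by Pc2; d1: attacked by Pc2; b2: attacked by Nc4; c2: attacked by Rd2; d2: attacked by Nb1.
Legal moves for White: none.
In check with no legal moves → checkmate.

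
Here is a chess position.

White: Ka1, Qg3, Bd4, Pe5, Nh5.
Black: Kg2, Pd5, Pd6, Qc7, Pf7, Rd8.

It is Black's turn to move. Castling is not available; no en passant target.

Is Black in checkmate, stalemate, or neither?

neither

Black to move; black king on g2.
In check: yes, from the white queen on g3.
Legal moves for Black: Kh1, Kf1.
Black is in check but has 2 legal moves → neither.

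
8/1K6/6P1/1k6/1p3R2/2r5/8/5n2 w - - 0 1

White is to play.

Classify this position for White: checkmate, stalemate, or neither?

White to move; white king on b7.
In check: no.
Legal moves for White: Kb8, Ka8, Ka7, Rf8, Rf7, Rf6, Rf5+, Rh4, Rg4, Re4, Rd4, Rc4, Rxb4+, Rf3, Rf2, Rxf1, g7.
White has 17 legal moves and is not in check → neither.

neither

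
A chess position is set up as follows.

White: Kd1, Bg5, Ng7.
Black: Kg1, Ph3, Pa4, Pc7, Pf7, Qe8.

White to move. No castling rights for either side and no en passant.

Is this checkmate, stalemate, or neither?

neither

White to move; white king on d1.
In check: no.
Legal moves for White: Nxe8, Ne6, Nh5, Nf5, Bd8, Be7, Bh6, Bf6, Bh4, Bf4, Be3+, Bd2, Bc1, Kd2, Kc2, Kc1.
White has 16 legal moves and is not in check → neither.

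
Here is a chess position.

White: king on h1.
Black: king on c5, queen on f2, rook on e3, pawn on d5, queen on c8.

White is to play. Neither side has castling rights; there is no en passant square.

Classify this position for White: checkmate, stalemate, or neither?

stalemate

White to move; white king on h1.
In check: no.
King squares — g1: attacked by Qf2; g2: attacked by Qf2; h2: attacked by Qf2.
Legal moves for White: none.
Not in check and no legal moves → stalemate.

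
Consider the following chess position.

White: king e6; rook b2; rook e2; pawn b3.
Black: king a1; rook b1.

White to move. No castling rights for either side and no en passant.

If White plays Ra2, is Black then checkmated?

yes

After Ra2: black king on a1; in check: yes, from the white rook on a2.
King squares — b1: own rook; a2: attacked by Re2; b2: attacked by Ra2.
Black has no legal moves → checkmate.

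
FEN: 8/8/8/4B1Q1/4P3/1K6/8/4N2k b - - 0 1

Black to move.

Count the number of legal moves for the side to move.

Black to move; king on h1.
In check: no.
Legal moves: none.
Count: 0.

0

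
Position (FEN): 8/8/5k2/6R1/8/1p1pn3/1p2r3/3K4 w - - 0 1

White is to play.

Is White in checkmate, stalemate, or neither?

White to move; white king on d1.
In check: yes, from the black knight on e3.
King squares — c1: attacked by Pb2; e1: attacked by Re2; c2: attacked by Re2; d2: attacked by Re2; e2: attacked by Pd3.
Legal moves for White: none.
In check with no legal moves → checkmate.

checkmate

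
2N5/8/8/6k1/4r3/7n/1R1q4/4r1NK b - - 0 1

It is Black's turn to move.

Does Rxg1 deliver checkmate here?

After Rxg1: white king on h1; in check: yes, from the black rook on g1.
King squares — g1: attacked by Nh3; g2: attacked by Rg1; h2: attacked by Qd2.
White has no legal moves → checkmate.

yes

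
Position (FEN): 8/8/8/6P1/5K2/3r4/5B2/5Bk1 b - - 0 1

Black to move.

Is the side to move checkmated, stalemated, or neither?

neither

Black to move; black king on g1.
In check: yes, from the white bishop on f2.
Legal moves for Black: Kh2, Kxf2, Kh1, Kxf1.
Black is in check but has 4 legal moves → neither.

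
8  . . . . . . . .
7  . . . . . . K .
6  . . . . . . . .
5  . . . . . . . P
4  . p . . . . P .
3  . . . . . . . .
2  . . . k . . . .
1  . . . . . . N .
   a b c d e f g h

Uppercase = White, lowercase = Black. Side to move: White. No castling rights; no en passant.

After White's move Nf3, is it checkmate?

no

After Nf3: black king on d2; in check: yes, from the white knight on f3.
Black has 7 legal replies: Ke3, Kd3, Kc3, Ke2, Kc2, Kd1, Kc1.
In check but a legal move exists → not checkmate.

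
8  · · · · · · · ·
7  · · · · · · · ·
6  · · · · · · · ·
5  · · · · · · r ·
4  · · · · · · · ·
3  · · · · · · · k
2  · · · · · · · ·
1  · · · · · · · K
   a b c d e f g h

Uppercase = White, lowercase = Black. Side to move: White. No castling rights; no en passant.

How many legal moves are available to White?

0

White to move; king on h1.
In check: no.
Legal moves: none.
Count: 0.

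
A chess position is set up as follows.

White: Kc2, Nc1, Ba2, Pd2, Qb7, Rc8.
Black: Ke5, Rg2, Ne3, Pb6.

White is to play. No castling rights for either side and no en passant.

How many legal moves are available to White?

White to move; king on c2.
In check: yes, from the black knight on e3.
Legal moves: Kd3, Kc3, Kb3, Kb2, Kb1.
Count: 5.

5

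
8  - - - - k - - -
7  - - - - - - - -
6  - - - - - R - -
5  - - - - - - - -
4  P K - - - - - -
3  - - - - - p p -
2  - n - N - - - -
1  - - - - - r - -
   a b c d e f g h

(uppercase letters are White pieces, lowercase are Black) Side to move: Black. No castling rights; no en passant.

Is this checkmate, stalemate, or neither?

Black to move; black king on e8.
In check: no.
Legal moves for Black: Kd8, Ke7, Kd7, Nc4, Nxa4, Nd3+, Nd1, Rf2, Rh1, Rg1, Re1, Rd1, Rc1, Rb1, Ra1, g2, f2.
Black has 17 legal moves and is not in check → neither.

neither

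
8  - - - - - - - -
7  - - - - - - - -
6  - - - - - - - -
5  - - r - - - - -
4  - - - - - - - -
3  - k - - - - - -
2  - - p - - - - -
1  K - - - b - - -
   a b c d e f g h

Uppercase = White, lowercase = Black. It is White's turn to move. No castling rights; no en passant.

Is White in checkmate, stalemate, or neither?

stalemate

White to move; white king on a1.
In check: no.
King squares — b1: attacked by Pc2; a2: attacked by Kb3; b2: attacked by Kb3.
Legal moves for White: none.
Not in check and no legal moves → stalemate.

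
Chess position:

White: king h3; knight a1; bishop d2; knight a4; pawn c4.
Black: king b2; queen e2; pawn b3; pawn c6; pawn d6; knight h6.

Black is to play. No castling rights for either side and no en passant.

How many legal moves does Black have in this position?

4

Black to move; king on b2.
In check: yes, from the white knight on a4.
Legal moves: Ka3, Ka2, Kb1, Kxa1.
Count: 4.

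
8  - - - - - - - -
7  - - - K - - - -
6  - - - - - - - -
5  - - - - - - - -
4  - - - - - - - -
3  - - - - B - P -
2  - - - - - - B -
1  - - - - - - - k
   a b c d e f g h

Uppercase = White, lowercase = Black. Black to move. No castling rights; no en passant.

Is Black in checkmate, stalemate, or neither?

neither

Black to move; black king on h1.
In check: yes, from the white bishop on g2.
King squares — g1: attacked by Be3; g2: available; h2: available.
Legal moves for Black: Kh2, Kxg2.
Black is in check but has 2 legal moves → neither.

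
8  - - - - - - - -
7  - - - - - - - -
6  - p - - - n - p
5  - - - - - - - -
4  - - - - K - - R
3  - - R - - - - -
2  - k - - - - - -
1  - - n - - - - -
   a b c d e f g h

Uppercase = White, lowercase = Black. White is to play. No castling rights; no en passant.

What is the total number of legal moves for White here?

6

White to move; king on e4.
In check: yes, from the black knight on f6.
Legal moves: Kf5, Ke5, Kf4, Kd4, Kf3, Ke3.
Count: 6.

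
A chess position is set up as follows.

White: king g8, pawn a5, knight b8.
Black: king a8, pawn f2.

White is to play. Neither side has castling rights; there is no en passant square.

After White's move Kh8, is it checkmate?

After Kh8: black king on a8; in check: no.
Black is not in check, so this cannot be checkmate.

no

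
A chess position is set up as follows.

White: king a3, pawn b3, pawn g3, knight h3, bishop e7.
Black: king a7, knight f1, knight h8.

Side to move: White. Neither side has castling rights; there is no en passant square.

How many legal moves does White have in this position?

18

White to move; king on a3.
In check: no.
Legal moves: Bf8, Bd8, Bf6, Bd6, Bg5, Bc5+, Bh4, Bb4, Ng5, Nf4, Nf2, Ng1, Kb4, Ka4, Kb2, Ka2, g4, b4.
Count: 18.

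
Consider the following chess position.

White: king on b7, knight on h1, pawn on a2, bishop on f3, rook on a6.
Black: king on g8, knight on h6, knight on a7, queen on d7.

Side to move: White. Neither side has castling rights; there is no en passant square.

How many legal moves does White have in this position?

White to move; king on b7.
In check: yes, from the black queen on d7.
Legal moves: Kb8, Ka8, Kb6.
Count: 3.

3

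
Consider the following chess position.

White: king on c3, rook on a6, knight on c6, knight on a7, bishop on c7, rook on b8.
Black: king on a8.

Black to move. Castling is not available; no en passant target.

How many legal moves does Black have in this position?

Black to move; king on a8.
In check: yes, from the white rook on b8.
Legal moves: none.
Count: 0.

0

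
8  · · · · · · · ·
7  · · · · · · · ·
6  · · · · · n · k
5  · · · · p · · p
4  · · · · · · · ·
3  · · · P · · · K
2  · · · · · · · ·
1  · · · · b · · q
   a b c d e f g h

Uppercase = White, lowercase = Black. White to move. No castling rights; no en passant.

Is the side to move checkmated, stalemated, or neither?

White to move; white king on h3.
In check: yes, from the black queen on h1.
King squares — g2: attacked by Qh1; h2: attacked by Qh1; g3: attacked by Be1; g4: attacked by Ph5; h4: attacked by Be1.
Legal moves for White: none.
In check with no legal moves → checkmate.

checkmate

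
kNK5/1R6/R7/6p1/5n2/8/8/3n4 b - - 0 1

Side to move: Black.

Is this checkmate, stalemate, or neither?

checkmate

Black to move; black king on a8.
In check: yes, from the white rook on a6.
King squares — a7: attacked by Ra6; b7: attacked by Kc8; b8: attacked by Rb7.
Legal moves for Black: none.
In check with no legal moves → checkmate.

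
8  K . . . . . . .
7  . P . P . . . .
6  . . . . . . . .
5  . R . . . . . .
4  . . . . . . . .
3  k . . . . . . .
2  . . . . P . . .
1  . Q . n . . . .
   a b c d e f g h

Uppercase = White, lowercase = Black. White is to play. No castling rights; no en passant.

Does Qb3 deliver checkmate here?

After Qb3: black king on a3; in check: yes, from the white queen on b3.
King squares — a2: attacked by Qb3; b2: attacked by Qb3; b3: attacked by Rb5; a4: attacked by Qb3; b4: attacked by Qb3.
Black has no legal moves → checkmate.

yes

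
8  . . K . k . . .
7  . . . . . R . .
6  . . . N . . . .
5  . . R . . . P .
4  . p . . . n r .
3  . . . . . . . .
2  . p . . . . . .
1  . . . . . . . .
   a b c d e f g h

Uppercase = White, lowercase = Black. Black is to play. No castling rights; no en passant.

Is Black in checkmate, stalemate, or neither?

Black to move; black king on e8.
In check: yes, from the white knight on d6.
King squares — d7: attacked by Rf7; e7: attacked by Rf7; f7: attacked by Nd6; d8: attacked by Kc8; f8: attacked by Rf7.
Legal moves for Black: none.
In check with no legal moves → checkmate.

checkmate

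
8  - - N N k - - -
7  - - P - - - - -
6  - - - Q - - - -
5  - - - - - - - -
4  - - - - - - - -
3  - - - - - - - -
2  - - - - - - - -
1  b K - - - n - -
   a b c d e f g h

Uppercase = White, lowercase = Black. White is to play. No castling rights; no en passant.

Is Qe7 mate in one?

After Qe7: black king on e8; in check: yes, from the white queen on e7.
King squares — d7: attacked by Qe7; e7: attacked by Nc8; f7: attacked by Qe7; d8: attacked by Pc7; f8: attacked by Qe7.
Black has no legal moves → checkmate.

yes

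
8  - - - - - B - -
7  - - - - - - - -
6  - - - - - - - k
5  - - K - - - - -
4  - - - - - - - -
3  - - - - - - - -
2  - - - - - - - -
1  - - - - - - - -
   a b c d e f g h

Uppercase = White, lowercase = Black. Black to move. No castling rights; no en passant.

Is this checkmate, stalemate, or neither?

Black to move; black king on h6.
In check: yes, from the white bishop on f8.
Legal moves for Black: Kh7, Kg6, Kh5, Kg5.
Black is in check but has 4 legal moves → neither.

neither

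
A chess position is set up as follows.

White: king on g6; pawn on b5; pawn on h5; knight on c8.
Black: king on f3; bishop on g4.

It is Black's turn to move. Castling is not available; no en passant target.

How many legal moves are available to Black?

13

Black to move; king on f3.
In check: no.
Legal moves: Bxc8, Bd7, Be6, Bxh5+, Bf5+, Bh3, Kf4, Ke4, Kg3, Ke3, Kg2, Kf2, Ke2.
Count: 13.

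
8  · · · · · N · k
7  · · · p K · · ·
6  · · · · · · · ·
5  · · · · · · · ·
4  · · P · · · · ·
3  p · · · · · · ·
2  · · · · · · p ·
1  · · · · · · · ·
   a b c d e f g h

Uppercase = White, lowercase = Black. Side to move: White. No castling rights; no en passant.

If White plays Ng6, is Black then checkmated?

no

After Ng6: black king on h8; in check: yes, from the white knight on g6.
Black has 3 legal replies: Kg8, Kh7, Kg7.
In check but a legal move exists → not checkmate.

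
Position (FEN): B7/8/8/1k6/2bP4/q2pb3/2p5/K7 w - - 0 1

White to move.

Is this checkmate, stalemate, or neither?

White to move; white king on a1.
In check: yes, from the black queen on a3.
King squares — b1: attacked by Pc2; a2: attacked by Qa3; b2: attacked by Qa3.
Legal moves for White: none.
In check with no legal moves → checkmate.

checkmate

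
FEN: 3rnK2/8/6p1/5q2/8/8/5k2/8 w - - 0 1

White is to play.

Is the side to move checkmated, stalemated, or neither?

White to move; white king on f8.
In check: yes, from the black queen on f5.
Legal moves for White: Kg8, Ke7.
White is in check but has 2 legal moves → neither.

neither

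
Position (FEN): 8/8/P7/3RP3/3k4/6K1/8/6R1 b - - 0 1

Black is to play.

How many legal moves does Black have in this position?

Black to move; king on d4.
In check: yes, from the white rook on d5.
Legal moves: Kxd5, Ke4, Kc4, Ke3, Kc3.
Count: 5.

5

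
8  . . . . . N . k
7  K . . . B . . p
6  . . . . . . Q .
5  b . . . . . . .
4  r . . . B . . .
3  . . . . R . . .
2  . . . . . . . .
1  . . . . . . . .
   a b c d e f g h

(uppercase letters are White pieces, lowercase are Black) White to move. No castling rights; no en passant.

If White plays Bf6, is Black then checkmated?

yes

After Bf6: black king on h8; in check: yes, from the white bishop on f6.
King squares — g7: attacked by Bf6; h7: own pawn; g8: attacked by Qg6.
Black has no legal moves → checkmate.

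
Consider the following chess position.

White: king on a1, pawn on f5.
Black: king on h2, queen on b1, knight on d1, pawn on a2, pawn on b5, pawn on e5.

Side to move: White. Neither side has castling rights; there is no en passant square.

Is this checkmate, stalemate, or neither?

checkmate

White to move; white king on a1.
In check: yes, from the black queen on b1.
King squares — b1: attacked by Pa2; a2: attacked by Qb1; b2: attacked by Qb1.
Legal moves for White: none.
In check with no legal moves → checkmate.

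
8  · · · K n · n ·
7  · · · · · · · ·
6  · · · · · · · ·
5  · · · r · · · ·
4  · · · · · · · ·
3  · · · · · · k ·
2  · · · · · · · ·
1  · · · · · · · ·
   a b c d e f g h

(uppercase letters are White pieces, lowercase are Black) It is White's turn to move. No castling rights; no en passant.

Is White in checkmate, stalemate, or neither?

White to move; white king on d8.
In check: yes, from the black rook on d5.
Legal moves for White: Kxe8, Kc8.
White is in check but has 2 legal moves → neither.

neither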